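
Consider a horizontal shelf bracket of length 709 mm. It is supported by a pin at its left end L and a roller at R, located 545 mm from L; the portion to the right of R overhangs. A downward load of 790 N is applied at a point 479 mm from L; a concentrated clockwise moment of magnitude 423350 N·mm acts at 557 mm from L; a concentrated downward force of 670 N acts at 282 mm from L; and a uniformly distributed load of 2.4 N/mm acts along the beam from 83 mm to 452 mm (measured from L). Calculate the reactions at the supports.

L_x = 0, L_y = 93.13 N, R_y = 2252 N

Resultant of the distributed load: 2.4 × 369 = 885.6 N at 267.5 mm from L.
Moments about L: R_y·545 − 790·479 − 423350 − 670·282 − (2.4·369)·267.5 = 0 → R_y = 1227598/545 = 2252.47 ≈ 2252 N.
ΣF_y = 0: L_y + 2252.47 − 790 − 670 − 2.4·369 = 0 → L_y = 93.13 N.
ΣF_x = 0: no horizontal applied forces, so L_x = 0.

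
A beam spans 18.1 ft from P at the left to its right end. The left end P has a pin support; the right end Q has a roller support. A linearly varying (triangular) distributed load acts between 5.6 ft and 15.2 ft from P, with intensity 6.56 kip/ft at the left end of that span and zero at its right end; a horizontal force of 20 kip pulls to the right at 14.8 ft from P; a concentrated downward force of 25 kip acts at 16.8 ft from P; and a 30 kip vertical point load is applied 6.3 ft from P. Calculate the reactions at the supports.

P_x = -20.00 kip, P_y = 37.53 kip, Q_y = 48.96 kip

Resultant of the triangular load: ½ × 6.56 × 9.6 = 31.488 kip, acting at 8.8 ft from P (one-third of the span from the peak).
ΣM about P: Q_y·18.1 − (½·6.56·9.6)·8.8 − 25·16.8 − 30·6.3 = 0 → Q_y = 886.0944/18.1 = 48.9555 ≈ 48.96 kip.
ΣF_y = 0: P_y + 48.9555 − ½·6.56·9.6 − 25 − 30 = 0 → P_y = 37.53 kip.
ΣF_x = 0: P_x + 20 = 0 → P_x = -20.00 kip.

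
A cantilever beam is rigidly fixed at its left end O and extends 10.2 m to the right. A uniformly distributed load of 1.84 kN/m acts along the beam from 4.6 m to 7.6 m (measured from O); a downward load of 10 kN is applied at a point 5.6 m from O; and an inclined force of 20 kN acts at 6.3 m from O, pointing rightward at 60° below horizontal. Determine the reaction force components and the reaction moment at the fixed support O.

Resultant of the distributed load: 1.84 × 3 = 5.52 kN at 6.1 m from O.
ΣF_x = 0: O_x + 20·cos60° = 0 → O_x = -10.00 kN.
ΣF_y = 0: O_y − 1.84·3 − 10 − 20·sin60° = 0 → O_y = 32.84 kN.
ΣM about O: M_O − (1.84·3)·6.1 − 10·5.6 − 20·sin60°·6.3 = 0 → M_O = 198.8 kN·m.

O_x = -10.00 kN, O_y = 32.84 kN, M_O = 198.8 kN·m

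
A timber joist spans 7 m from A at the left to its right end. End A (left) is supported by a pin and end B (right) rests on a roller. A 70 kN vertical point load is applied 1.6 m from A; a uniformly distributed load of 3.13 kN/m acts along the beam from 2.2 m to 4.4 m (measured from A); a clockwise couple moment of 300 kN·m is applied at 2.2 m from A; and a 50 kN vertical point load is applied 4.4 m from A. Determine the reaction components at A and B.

A_x = 0, A_y = 33.35 kN, B_y = 93.53 kN

Resultant of the distributed load: 3.13 × 2.2 = 6.886 kN at 3.3 m from A.
ΣM about A: B_y·7 − 70·1.6 − (3.13·2.2)·3.3 − 300 − 50·4.4 = 0 → B_y = 654.7238/7 = 93.532 ≈ 93.53 kN.
ΣF_y = 0: A_y + 93.532 − 70 − 3.13·2.2 − 50 = 0 → A_y = 33.35 kN.
ΣF_x = 0: no horizontal applied forces, so A_x = 0.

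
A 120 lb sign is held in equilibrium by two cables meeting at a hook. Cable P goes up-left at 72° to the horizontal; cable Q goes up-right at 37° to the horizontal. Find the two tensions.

T_P = 101.4 lb, T_Q = 39.22 lb

ΣF_x = 0: −T_P·cos72° + T_Q·cos37° = 0 → T_Q = 0.386931·T_P.
ΣF_y = 0: T_P·sin72° + T_Q·sin37° = 120.
Substitute: T_P·(0.951057 + 0.386931·0.601815) = 120 → T_P = 101.358 ≈ 101.4 lb.
Then T_Q = 0.386931 × 101.358 = 39.22 lb.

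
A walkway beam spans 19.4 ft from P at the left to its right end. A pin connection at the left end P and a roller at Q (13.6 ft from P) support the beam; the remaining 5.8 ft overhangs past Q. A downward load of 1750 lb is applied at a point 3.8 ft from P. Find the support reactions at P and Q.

P_x = 0, P_y = 1261 lb, Q_y = 489.0 lb

Taking moments about P: Q_y·13.6 − 1750·3.8 = 0 → Q_y = 6650/13.6 = 488.971 ≈ 489.0 lb.
ΣF_y = 0: P_y + 488.971 − 1750 = 0 → P_y = 1261 lb.
ΣF_x = 0: no horizontal applied forces, so P_x = 0.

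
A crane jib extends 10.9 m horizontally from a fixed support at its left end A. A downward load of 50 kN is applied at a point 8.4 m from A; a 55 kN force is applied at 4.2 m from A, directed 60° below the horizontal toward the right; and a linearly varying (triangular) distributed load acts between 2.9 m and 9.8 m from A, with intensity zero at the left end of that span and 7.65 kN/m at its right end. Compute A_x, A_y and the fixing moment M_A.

A_x = -27.50 kN, A_y = 124.0 kN, M_A = 818.0 kN·m

Resultant of the triangular load: ½ × 7.65 × 6.9 = 26.3925 kN, acting at 7.5 m from A (one-third of the span from the peak).
ΣF_x = 0: A_x + 55·cos60° = 0 → A_x = -27.50 kN.
ΣF_y = 0: A_y − 50 − 55·sin60° − ½·7.65·6.9 = 0 → A_y = 124.0 kN.
ΣM about A: M_A − 50·8.4 − 55·sin60°·4.2 − (½·7.65·6.9)·7.5 = 0 → M_A = 818.0 kN·m.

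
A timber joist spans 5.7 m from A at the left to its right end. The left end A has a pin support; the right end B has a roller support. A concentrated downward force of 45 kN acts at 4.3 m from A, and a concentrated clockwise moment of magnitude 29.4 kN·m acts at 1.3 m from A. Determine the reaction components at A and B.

Moments about A: B_y·5.7 − 45·4.3 − 29.4 = 0 → B_y = 222.9/5.7 = 39.1053 ≈ 39.11 kN.
ΣF_y = 0: A_y + 39.1053 − 45 = 0 → A_y = 5.895 kN.
ΣF_x = 0: no horizontal applied forces, so A_x = 0.

A_x = 0, A_y = 5.895 kN, B_y = 39.11 kN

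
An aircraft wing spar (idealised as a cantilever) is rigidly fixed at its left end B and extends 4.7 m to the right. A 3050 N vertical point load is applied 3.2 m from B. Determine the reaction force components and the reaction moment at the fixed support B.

ΣF_x = 0: B_x = 0.
ΣF_y = 0: B_y − 3050 = 0 → B_y = 3050 N.
ΣM about B: M_B − 3050·3.2 = 0 → M_B = 9760 N·m.

B_x = 0, B_y = 3050 N, M_B = 9760 N·m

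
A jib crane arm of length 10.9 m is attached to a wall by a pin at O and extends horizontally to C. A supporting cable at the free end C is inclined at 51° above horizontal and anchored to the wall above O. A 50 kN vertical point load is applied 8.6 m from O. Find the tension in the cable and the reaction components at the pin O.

T = 50.76 kN, O_x = 31.95 kN, O_y = 10.55 kN

ΣM about O: T·sin51°·10.9 − 50·8.6 = 0 → T = 430/(10.9·0.777146) = 50.7621 ≈ 50.76 kN.
ΣF_x = 0: O_x − T·cos51° = 0 → O_x = 50.7621 × 0.62932 = 31.95 kN.
ΣF_y = 0: O_y + T·sin51° − 50 = 0 → O_y = 50 − 50.7621 × 0.777146 = 10.55 kN.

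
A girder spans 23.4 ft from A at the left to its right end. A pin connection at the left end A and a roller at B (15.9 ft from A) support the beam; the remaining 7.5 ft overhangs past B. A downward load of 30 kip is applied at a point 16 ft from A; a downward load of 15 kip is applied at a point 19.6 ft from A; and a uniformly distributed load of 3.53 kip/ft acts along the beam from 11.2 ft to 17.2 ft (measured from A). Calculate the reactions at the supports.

A_x = 0, A_y = -1.415 kip, B_y = 67.59 kip

Resultant of the distributed load: 3.53 × 6 = 21.18 kip at 14.2 ft from A.
Moments about A: B_y·15.9 − 30·16 − 15·19.6 − (3.53·6)·14.2 = 0 → B_y = 1074.756/15.9 = 67.5947 ≈ 67.59 kip.
ΣF_y = 0: A_y + 67.5947 − 30 − 15 − 3.53·6 = 0 → A_y = -1.415 kip.
ΣF_x = 0: no horizontal applied forces, so A_x = 0.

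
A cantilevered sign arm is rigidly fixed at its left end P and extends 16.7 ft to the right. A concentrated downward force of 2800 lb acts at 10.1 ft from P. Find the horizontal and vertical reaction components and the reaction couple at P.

P_x = 0, P_y = 2800 lb, M_P = 28280 lb·ft

ΣF_x = 0: P_x = 0.
ΣF_y = 0: P_y − 2800 = 0 → P_y = 2800 lb.
ΣM about P: M_P − 2800·10.1 = 0 → M_P = 28280 lb·ft.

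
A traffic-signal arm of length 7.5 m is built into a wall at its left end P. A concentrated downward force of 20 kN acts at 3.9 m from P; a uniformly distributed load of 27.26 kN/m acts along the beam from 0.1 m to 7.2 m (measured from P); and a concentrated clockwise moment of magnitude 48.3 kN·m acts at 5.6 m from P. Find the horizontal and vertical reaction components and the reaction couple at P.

Resultant of the distributed load: 27.26 × 7.1 = 193.546 kN at 3.65 m from P.
ΣF_x = 0: P_x = 0.
ΣF_y = 0: P_y − 20 − 27.26·7.1 = 0 → P_y = 213.5 kN.
ΣM about P: M_P − 20·3.9 − (27.26·7.1)·3.65 − 48.3 = 0 → M_P = 832.7 kN·m.

P_x = 0, P_y = 213.5 kN, M_P = 832.7 kN·m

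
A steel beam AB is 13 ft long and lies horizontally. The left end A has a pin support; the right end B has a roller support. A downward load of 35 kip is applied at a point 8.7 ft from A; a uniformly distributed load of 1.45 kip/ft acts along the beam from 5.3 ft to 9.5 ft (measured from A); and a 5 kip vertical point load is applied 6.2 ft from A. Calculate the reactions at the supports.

A_x = 0, A_y = 16.82 kip, B_y = 29.27 kip

Resultant of the distributed load: 1.45 × 4.2 = 6.09 kip at 7.4 ft from A.
Moments about A: B_y·13 − 35·8.7 − (1.45·4.2)·7.4 − 5·6.2 = 0 → B_y = 380.566/13 = 29.2743 ≈ 29.27 kip.
ΣF_y = 0: A_y + 29.2743 − 35 − 1.45·4.2 − 5 = 0 → A_y = 16.82 kip.
ΣF_x = 0: no horizontal applied forces, so A_x = 0.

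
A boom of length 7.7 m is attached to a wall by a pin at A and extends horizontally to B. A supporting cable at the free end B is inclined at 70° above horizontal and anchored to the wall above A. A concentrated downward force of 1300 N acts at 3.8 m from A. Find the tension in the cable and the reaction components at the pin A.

T = 682.7 N, A_x = 233.5 N, A_y = 658.4 N

ΣM about A: T·sin70°·7.7 − 1300·3.8 = 0 → T = 4940/(7.7·0.939693) = 682.732 ≈ 682.7 N.
ΣF_x = 0: A_x − T·cos70° = 0 → A_x = 682.732 × 0.34202 = 233.5 N.
ΣF_y = 0: A_y + T·sin70° − 1300 = 0 → A_y = 1300 − 682.732 × 0.939693 = 658.4 N.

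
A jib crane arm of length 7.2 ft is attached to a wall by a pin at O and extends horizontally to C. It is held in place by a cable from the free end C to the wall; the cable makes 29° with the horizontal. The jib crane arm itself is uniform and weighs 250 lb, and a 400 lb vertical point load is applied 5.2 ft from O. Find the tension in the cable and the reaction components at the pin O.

ΣM about O: T·sin29°·7.2 − 250·3.6 − 400·5.2 = 0 → T = 2980/(7.2·0.48481) = 853.714 ≈ 853.7 lb.
ΣF_x = 0: O_x − T·cos29° = 0 → O_x = 853.714 × 0.87462 = 746.7 lb.
ΣF_y = 0: O_y + T·sin29° − 250 − 400 = 0 → O_y = 650 − 853.714 × 0.48481 = 236.1 lb.

T = 853.7 lb, O_x = 746.7 lb, O_y = 236.1 lb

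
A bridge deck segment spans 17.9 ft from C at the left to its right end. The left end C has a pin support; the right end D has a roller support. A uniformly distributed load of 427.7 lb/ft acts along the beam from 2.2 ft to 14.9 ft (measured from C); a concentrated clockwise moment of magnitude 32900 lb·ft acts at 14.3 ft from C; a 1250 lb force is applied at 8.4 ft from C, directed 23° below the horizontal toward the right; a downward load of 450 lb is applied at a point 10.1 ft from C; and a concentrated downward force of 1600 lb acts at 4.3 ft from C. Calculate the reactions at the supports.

C_x = -1151 lb, C_y = 2670 lb, D_y = 5300 lb

Resultant of the distributed load: 427.7 × 12.7 = 5431.79 lb at 8.55 ft from C.
ΣM about C: D_y·17.9 − (427.7·12.7)·8.55 − 32900 − 1250·sin23°·8.4 − 450·10.1 − 1600·4.3 = 0 → D_y = 94869.5/17.9 = 5299.97 ≈ 5300 lb.
ΣF_y = 0: C_y + 5299.97 − 427.7·12.7 − 1250·sin23° − 450 − 1600 = 0 → C_y = 2670 lb.
ΣF_x = 0: C_x + 1250·cos23° = 0 → C_x = -1151 lb.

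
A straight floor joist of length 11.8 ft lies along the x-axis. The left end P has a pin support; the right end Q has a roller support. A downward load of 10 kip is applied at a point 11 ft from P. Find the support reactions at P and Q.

P_x = 0, P_y = 0.6780 kip, Q_y = 9.322 kip

Taking moments about P: Q_y·11.8 − 10·11 = 0 → Q_y = 110/11.8 = 9.32203 ≈ 9.322 kip.
ΣF_y = 0: P_y + 9.32203 − 10 = 0 → P_y = 0.6780 kip.
ΣF_x = 0: no horizontal applied forces, so P_x = 0.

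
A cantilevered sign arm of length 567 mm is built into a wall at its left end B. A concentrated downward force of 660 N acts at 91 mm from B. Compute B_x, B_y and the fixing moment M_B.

B_x = 0, B_y = 660.0 N, M_B = 60060 N·mm

ΣF_x = 0: B_x = 0.
ΣF_y = 0: B_y − 660 = 0 → B_y = 660.0 N.
ΣM about B: M_B − 660·91 = 0 → M_B = 60060 N·mm.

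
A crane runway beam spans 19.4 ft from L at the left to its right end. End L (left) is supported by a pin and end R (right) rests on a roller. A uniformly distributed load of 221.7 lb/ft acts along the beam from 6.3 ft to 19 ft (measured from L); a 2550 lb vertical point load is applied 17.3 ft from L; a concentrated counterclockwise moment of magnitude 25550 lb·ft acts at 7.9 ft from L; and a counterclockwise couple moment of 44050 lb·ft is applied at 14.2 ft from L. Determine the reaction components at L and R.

Resultant of the distributed load: 221.7 × 12.7 = 2815.59 lb at 12.65 ft from L.
ΣM about L: R_y·19.4 − (221.7·12.7)·12.65 − 2550·17.3 + 25550 + 44050 = 0 → R_y = 10132.2135/19.4 = 522.279 ≈ 522.3 lb.
ΣF_y = 0: L_y + 522.279 − 221.7·12.7 − 2550 = 0 → L_y = 4843 lb.
ΣF_x = 0: no horizontal applied forces, so L_x = 0.

L_x = 0, L_y = 4843 lb, R_y = 522.3 lb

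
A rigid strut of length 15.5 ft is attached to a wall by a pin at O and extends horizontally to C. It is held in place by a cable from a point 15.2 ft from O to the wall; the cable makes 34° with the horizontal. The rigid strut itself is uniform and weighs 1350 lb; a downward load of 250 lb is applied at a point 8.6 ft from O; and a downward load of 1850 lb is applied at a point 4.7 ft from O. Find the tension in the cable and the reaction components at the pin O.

T = 2507 lb, O_x = 2078 lb, O_y = 2048 lb

ΣM about O: T·sin34°·15.2 − 1350·7.75 − 250·8.6 − 1850·4.7 = 0 → T = 21307.5/(15.2·0.559193) = 2506.84 ≈ 2507 lb.
ΣF_x = 0: O_x − T·cos34° = 0 → O_x = 2506.84 × 0.829038 = 2078 lb.
ΣF_y = 0: O_y + T·sin34° − 1350 − 250 − 1850 = 0 → O_y = 3450 − 2506.84 × 0.559193 = 2048 lb.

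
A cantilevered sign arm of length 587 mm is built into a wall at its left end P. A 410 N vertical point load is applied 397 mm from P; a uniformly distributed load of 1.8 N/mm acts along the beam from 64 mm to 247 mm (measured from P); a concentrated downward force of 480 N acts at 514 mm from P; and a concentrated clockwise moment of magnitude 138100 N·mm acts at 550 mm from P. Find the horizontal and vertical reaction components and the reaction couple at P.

Resultant of the distributed load: 1.8 × 183 = 329.4 N at 155.5 mm from P.
ΣF_x = 0: P_x = 0.
ΣF_y = 0: P_y − 410 − 1.8·183 − 480 = 0 → P_y = 1219 N.
ΣM about P: M_P − 410·397 − (1.8·183)·155.5 − 480·514 − 138100 = 0 → M_P = 598800 N·mm.

P_x = 0, P_y = 1219 N, M_P = 598800 N·mm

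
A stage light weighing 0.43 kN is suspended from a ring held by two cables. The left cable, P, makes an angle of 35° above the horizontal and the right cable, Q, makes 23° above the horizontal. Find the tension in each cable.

ΣF_x = 0: −T_P·cos35° + T_Q·cos23° = 0 → T_Q = 0.889894·T_P.
ΣF_y = 0: T_P·sin35° + T_Q·sin23° = 0.43.
Substitute: T_P·(0.573576 + 0.889894·0.390731) = 0.43 → T_P = 0.466739 ≈ 0.4667 kN.
Then T_Q = 0.889894 × 0.466739 = 0.4153 kN.

T_P = 0.4667 kN, T_Q = 0.4153 kN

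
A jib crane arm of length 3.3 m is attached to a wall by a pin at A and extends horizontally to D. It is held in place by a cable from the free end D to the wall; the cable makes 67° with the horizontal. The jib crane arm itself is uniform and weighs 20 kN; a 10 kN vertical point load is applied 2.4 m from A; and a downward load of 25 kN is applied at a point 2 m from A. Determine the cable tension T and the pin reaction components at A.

T = 35.22 kN, A_x = 13.76 kN, A_y = 22.58 kN

ΣM about A: T·sin67°·3.3 − 20·1.65 − 10·2.4 − 25·2 = 0 → T = 107/(3.3·0.920505) = 35.2244 ≈ 35.22 kN.
ΣF_x = 0: A_x − T·cos67° = 0 → A_x = 35.2244 × 0.390731 = 13.76 kN.
ΣF_y = 0: A_y + T·sin67° − 20 − 10 − 25 = 0 → A_y = 55 − 35.2244 × 0.920505 = 22.58 kN.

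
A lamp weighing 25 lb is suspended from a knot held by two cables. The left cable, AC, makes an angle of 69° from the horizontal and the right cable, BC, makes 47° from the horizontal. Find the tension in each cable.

T_AC = 18.97 lb, T_BC = 9.968 lb

ΣF_x = 0: −T_AC·cos69° + T_BC·cos47° = 0 → T_BC = 0.525467·T_AC.
ΣF_y = 0: T_AC·sin69° + T_BC·sin47° = 25.
Substitute: T_AC·(0.93358 + 0.525467·0.731354) = 25 → T_AC = 18.9698 ≈ 18.97 lb.
Then T_BC = 0.525467 × 18.9698 = 9.968 lb.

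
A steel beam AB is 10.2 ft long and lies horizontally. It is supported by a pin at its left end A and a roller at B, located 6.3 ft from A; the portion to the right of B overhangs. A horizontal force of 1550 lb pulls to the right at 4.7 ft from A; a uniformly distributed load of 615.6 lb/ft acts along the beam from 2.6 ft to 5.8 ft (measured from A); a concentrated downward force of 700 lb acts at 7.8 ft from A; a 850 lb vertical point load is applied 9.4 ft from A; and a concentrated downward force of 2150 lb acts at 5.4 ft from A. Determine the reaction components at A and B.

Resultant of the distributed load: 615.6 × 3.2 = 1969.92 lb at 4.2 ft from A.
Taking moments about A: B_y·6.3 − (615.6·3.2)·4.2 − 700·7.8 − 850·9.4 − 2150·5.4 = 0 → B_y = 33333.664/6.3 = 5291.06 ≈ 5291 lb.
ΣF_y = 0: A_y + 5291.06 − 615.6·3.2 − 700 − 850 − 2150 = 0 → A_y = 378.9 lb.
ΣF_x = 0: A_x + 1550 = 0 → A_x = -1550 lb.

A_x = -1550 lb, A_y = 378.9 lb, B_y = 5291 lb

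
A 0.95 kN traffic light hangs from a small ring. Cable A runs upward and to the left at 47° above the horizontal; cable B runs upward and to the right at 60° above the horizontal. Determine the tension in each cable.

T_A = 0.4967 kN, T_B = 0.6775 kN

ΣF_x = 0: −T_A·cos47° + T_B·cos60° = 0 → T_B = 1.364·T_A.
ΣF_y = 0: T_A·sin47° + T_B·sin60° = 0.95.
Substitute: T_A·(0.731354 + 1.364·0.866025) = 0.95 → T_A = 0.496703 ≈ 0.4967 kN.
Then T_B = 1.364 × 0.496703 = 0.6775 kN.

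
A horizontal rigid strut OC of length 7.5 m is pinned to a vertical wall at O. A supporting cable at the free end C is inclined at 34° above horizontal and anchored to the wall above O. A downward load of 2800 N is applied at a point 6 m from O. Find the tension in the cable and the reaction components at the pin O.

T = 4006 N, O_x = 3321 N, O_y = 560.0 N

ΣM about O: T·sin34°·7.5 − 2800·6 = 0 → T = 16800/(7.5·0.559193) = 4005.77 ≈ 4006 N.
ΣF_x = 0: O_x − T·cos34° = 0 → O_x = 4005.77 × 0.829038 = 3321 N.
ΣF_y = 0: O_y + T·sin34° − 2800 = 0 → O_y = 2800 − 4005.77 × 0.559193 = 560.0 N.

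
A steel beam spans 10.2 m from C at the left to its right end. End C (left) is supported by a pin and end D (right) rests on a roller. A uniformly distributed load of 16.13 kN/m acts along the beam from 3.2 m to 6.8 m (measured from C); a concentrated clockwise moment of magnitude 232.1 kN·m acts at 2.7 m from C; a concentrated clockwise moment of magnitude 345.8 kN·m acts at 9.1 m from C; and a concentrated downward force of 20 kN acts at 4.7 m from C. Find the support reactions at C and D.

C_x = 0, C_y = -16.27 kN, D_y = 94.34 kN

Resultant of the distributed load: 16.13 × 3.6 = 58.068 kN at 5 m from C.
Moments about C: D_y·10.2 − (16.13·3.6)·5 − 232.1 − 345.8 − 20·4.7 = 0 → D_y = 962.24/10.2 = 94.3373 ≈ 94.34 kN.
ΣF_y = 0: C_y + 94.3373 − 16.13·3.6 − 20 = 0 → C_y = -16.27 kN.
ΣF_x = 0: no horizontal applied forces, so C_x = 0.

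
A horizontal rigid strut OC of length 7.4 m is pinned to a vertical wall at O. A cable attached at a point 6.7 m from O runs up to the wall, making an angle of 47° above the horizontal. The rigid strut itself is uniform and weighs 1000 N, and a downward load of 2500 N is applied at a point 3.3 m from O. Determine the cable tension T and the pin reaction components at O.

T = 2439 N, O_x = 1663 N, O_y = 1716 N

ΣM about O: T·sin47°·6.7 − 1000·3.7 − 2500·3.3 = 0 → T = 11950/(6.7·0.731354) = 2438.74 ≈ 2439 N.
ΣF_x = 0: O_x − T·cos47° = 0 → O_x = 2438.74 × 0.681998 = 1663 N.
ΣF_y = 0: O_y + T·sin47° − 1000 − 2500 = 0 → O_y = 3500 − 2438.74 × 0.731354 = 1716 N.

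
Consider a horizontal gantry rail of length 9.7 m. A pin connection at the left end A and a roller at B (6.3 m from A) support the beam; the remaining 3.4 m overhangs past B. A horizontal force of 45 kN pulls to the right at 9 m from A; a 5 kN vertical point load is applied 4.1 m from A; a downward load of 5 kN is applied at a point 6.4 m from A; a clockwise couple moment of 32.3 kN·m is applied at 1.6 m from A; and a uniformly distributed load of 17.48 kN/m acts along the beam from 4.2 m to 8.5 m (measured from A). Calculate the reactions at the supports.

Resultant of the distributed load: 17.48 × 4.3 = 75.164 kN at 6.35 m from A.
Taking moments about A: B_y·6.3 − 5·4.1 − 5·6.4 − 32.3 − (17.48·4.3)·6.35 = 0 → B_y = 562.0914/6.3 = 89.2209 ≈ 89.22 kN.
ΣF_y = 0: A_y + 89.2209 − 5 − 5 − 17.48·4.3 = 0 → A_y = -4.057 kN.
ΣF_x = 0: A_x + 45 = 0 → A_x = -45.00 kN.

A_x = -45.00 kN, A_y = -4.057 kN, B_y = 89.22 kN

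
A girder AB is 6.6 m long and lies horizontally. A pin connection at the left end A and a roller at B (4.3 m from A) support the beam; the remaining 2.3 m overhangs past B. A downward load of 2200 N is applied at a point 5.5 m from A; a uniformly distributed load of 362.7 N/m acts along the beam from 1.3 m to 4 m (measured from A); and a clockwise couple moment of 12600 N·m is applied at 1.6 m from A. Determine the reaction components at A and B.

Resultant of the distributed load: 362.7 × 2.7 = 979.29 N at 2.65 m from A.
ΣM about A: B_y·4.3 − 2200·5.5 − (362.7·2.7)·2.65 − 12600 = 0 → B_y = 27295.1185/4.3 = 6347.7 ≈ 6348 N.
ΣF_y = 0: A_y + 6347.7 − 2200 − 362.7·2.7 = 0 → A_y = -3168 N.
ΣF_x = 0: no horizontal applied forces, so A_x = 0.

A_x = 0, A_y = -3168 N, B_y = 6348 N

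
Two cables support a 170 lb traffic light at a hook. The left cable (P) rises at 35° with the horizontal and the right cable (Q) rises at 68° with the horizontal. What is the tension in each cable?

T_P = 65.36 lb, T_Q = 142.9 lb

ΣF_x = 0: −T_P·cos35° + T_Q·cos68° = 0 → T_Q = 2.1867·T_P.
ΣF_y = 0: T_P·sin35° + T_Q·sin68° = 170.
Substitute: T_P·(0.573576 + 2.1867·0.927184) = 170 → T_P = 65.3582 ≈ 65.36 lb.
Then T_Q = 2.1867 × 65.3582 = 142.9 lb.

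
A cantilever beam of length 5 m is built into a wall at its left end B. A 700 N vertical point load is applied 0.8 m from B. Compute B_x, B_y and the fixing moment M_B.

ΣF_x = 0: B_x = 0.
ΣF_y = 0: B_y − 700 = 0 → B_y = 700.0 N.
ΣM about B: M_B − 700·0.8 = 0 → M_B = 560.0 N·m.

B_x = 0, B_y = 700.0 N, M_B = 560.0 N·m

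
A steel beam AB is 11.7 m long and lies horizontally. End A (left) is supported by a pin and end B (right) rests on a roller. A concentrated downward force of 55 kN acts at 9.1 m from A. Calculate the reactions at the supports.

A_x = 0, A_y = 12.22 kN, B_y = 42.78 kN

Taking moments about A: B_y·11.7 − 55·9.1 = 0 → B_y = 500.5/11.7 = 42.7778 ≈ 42.78 kN.
ΣF_y = 0: A_y + 42.7778 − 55 = 0 → A_y = 12.22 kN.
ΣF_x = 0: no horizontal applied forces, so A_x = 0.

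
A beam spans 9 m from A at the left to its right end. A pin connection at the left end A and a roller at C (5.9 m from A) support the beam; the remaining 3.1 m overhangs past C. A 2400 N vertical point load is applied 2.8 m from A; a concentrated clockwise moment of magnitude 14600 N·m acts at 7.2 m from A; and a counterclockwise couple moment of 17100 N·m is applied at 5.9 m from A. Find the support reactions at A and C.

A_x = 0, A_y = 1685 N, C_y = 715.3 N

Moments about A: C_y·5.9 − 2400·2.8 − 14600 + 17100 = 0 → C_y = 4220/5.9 = 715.254 ≈ 715.3 N.
ΣF_y = 0: A_y + 715.254 − 2400 = 0 → A_y = 1685 N.
ΣF_x = 0: no horizontal applied forces, so A_x = 0.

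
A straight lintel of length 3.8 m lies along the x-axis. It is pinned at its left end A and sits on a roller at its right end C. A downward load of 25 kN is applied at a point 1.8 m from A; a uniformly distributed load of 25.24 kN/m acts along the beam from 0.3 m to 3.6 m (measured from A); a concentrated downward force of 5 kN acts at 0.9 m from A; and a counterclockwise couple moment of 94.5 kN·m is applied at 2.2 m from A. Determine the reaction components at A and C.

A_x = 0, A_y = 82.39 kN, C_y = 30.90 kN

Resultant of the distributed load: 25.24 × 3.3 = 83.292 kN at 1.95 m from A.
Taking moments about A: C_y·3.8 − 25·1.8 − (25.24·3.3)·1.95 − 5·0.9 + 94.5 = 0 → C_y = 117.4194/3.8 = 30.8998 ≈ 30.90 kN.
ΣF_y = 0: A_y + 30.8998 − 25 − 25.24·3.3 − 5 = 0 → A_y = 82.39 kN.
ΣF_x = 0: no horizontal applied forces, so A_x = 0.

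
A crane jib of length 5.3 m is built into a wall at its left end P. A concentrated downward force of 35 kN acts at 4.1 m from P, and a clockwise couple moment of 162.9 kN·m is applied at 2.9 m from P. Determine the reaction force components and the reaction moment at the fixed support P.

P_x = 0, P_y = 35.00 kN, M_P = 306.4 kN·m

ΣF_x = 0: P_x = 0.
ΣF_y = 0: P_y − 35 = 0 → P_y = 35.00 kN.
ΣM about P: M_P − 35·4.1 − 162.9 = 0 → M_P = 306.4 kN·m.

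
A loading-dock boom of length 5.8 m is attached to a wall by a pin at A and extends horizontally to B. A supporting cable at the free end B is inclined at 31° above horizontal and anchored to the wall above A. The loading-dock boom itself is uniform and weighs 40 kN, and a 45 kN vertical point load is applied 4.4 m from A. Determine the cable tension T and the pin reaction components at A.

ΣM about A: T·sin31°·5.8 − 40·2.9 − 45·4.4 = 0 → T = 314/(5.8·0.515038) = 105.114 ≈ 105.1 kN.
ΣF_x = 0: A_x − T·cos31° = 0 → A_x = 105.114 × 0.857167 = 90.10 kN.
ΣF_y = 0: A_y + T·sin31° − 40 − 45 = 0 → A_y = 85 − 105.114 × 0.515038 = 30.86 kN.

T = 105.1 kN, A_x = 90.10 kN, A_y = 30.86 kN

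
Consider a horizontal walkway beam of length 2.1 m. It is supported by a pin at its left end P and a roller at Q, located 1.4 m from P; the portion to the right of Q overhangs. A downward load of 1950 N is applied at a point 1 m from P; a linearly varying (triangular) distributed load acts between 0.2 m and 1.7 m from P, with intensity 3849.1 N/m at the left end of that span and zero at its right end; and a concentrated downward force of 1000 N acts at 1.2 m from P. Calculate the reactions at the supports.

P_x = 0, P_y = 2143 N, Q_y = 3693 N

Resultant of the triangular load: ½ × 3849.1 × 1.5 = 2886.825 N, acting at 0.7 m from P (one-third of the span from the peak).
ΣM about P: Q_y·1.4 − 1950·1 − (½·3849.1·1.5)·0.7 − 1000·1.2 = 0 → Q_y = 5170.7775/1.4 = 3693.41 ≈ 3693 N.
ΣF_y = 0: P_y + 3693.41 − 1950 − ½·3849.1·1.5 − 1000 = 0 → P_y = 2143 N.
ΣF_x = 0: no horizontal applied forces, so P_x = 0.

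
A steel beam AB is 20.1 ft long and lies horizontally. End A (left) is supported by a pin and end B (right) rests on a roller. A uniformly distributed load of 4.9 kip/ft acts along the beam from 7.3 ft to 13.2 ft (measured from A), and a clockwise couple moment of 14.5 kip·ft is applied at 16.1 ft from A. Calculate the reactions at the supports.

A_x = 0, A_y = 13.45 kip, B_y = 15.46 kip

Resultant of the distributed load: 4.9 × 5.9 = 28.91 kip at 10.25 ft from A.
Moments about A: B_y·20.1 − (4.9·5.9)·10.25 − 14.5 = 0 → B_y = 310.8275/20.1 = 15.4641 ≈ 15.46 kip.
ΣF_y = 0: A_y + 15.4641 − 4.9·5.9 = 0 → A_y = 13.45 kip.
ΣF_x = 0: no horizontal applied forces, so A_x = 0.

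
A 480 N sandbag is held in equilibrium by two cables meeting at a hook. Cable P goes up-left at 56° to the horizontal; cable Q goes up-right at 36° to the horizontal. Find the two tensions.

T_P = 388.6 N, T_Q = 268.6 N

ΣF_x = 0: −T_P·cos56° + T_Q·cos36° = 0 → T_Q = 0.6912·T_P.
ΣF_y = 0: T_P·sin56° + T_Q·sin36° = 480.
Substitute: T_P·(0.829038 + 0.6912·0.587785) = 480 → T_P = 388.565 ≈ 388.6 N.
Then T_Q = 0.6912 × 388.565 = 268.6 N.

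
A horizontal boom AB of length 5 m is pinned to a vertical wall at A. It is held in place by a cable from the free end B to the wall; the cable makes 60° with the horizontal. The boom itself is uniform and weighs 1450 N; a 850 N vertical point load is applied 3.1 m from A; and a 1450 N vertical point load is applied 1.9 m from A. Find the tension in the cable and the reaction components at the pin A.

ΣM about A: T·sin60°·5 − 1450·2.5 − 850·3.1 − 1450·1.9 = 0 → T = 9015/(5·0.866025) = 2081.93 ≈ 2082 N.
ΣF_x = 0: A_x − T·cos60° = 0 → A_x = 2081.93 × 0.5 = 1041 N.
ΣF_y = 0: A_y + T·sin60° − 1450 − 850 − 1450 = 0 → A_y = 3750 − 2081.93 × 0.866025 = 1947 N.

T = 2082 N, A_x = 1041 N, A_y = 1947 N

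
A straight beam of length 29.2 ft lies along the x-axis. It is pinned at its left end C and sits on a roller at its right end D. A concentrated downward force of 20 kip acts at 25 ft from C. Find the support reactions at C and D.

Moments about C: D_y·29.2 − 20·25 = 0 → D_y = 500/29.2 = 17.1233 ≈ 17.12 kip.
ΣF_y = 0: C_y + 17.1233 − 20 = 0 → C_y = 2.877 kip.
ΣF_x = 0: no horizontal applied forces, so C_x = 0.

C_x = 0, C_y = 2.877 kip, D_y = 17.12 kip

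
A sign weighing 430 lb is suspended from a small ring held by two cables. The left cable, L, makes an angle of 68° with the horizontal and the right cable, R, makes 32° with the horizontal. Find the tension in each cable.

T_L = 370.3 lb, T_R = 163.6 lb

ΣF_x = 0: −T_L·cos68° + T_R·cos32° = 0 → T_R = 0.441728·T_L.
ΣF_y = 0: T_L·sin68° + T_R·sin32° = 430.
Substitute: T_L·(0.927184 + 0.441728·0.529919) = 430 → T_L = 370.286 ≈ 370.3 lb.
Then T_R = 0.441728 × 370.286 = 163.6 lb.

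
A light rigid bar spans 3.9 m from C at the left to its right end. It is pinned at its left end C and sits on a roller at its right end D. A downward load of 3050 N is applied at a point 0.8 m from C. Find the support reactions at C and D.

C_x = 0, C_y = 2424 N, D_y = 625.6 N

Taking moments about C: D_y·3.9 − 3050·0.8 = 0 → D_y = 2440/3.9 = 625.641 ≈ 625.6 N.
ΣF_y = 0: C_y + 625.641 − 3050 = 0 → C_y = 2424 N.
ΣF_x = 0: no horizontal applied forces, so C_x = 0.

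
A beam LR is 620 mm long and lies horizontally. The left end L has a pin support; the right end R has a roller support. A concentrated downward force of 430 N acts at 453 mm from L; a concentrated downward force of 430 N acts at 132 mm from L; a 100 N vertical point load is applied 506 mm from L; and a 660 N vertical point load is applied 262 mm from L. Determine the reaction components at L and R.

Taking moments about L: R_y·620 − 430·453 − 430·132 − 100·506 − 660·262 = 0 → R_y = 475070/620 = 766.242 ≈ 766.2 N.
ΣF_y = 0: L_y + 766.242 − 430 − 430 − 100 − 660 = 0 → L_y = 853.8 N.
ΣF_x = 0: no horizontal applied forces, so L_x = 0.

L_x = 0, L_y = 853.8 N, R_y = 766.2 N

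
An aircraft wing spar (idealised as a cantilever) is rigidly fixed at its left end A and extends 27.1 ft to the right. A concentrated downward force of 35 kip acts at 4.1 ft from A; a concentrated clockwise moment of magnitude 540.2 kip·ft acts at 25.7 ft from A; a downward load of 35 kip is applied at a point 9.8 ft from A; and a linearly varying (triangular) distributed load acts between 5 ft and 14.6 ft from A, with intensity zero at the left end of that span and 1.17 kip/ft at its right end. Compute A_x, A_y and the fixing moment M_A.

Resultant of the triangular load: ½ × 1.17 × 9.6 = 5.616 kip, acting at 11.4 ft from A (one-third of the span from the peak).
ΣF_x = 0: A_x = 0.
ΣF_y = 0: A_y − 35 − 35 − ½·1.17·9.6 = 0 → A_y = 75.62 kip.
ΣM about A: M_A − 35·4.1 − 540.2 − 35·9.8 − (½·1.17·9.6)·11.4 = 0 → M_A = 1091 kip·ft.

A_x = 0, A_y = 75.62 kip, M_A = 1091 kip·ft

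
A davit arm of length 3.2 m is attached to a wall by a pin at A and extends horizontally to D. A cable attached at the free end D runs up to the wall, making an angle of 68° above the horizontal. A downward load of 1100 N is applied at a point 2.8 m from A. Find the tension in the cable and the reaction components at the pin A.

T = 1038 N, A_x = 388.9 N, A_y = 137.5 N

ΣM about A: T·sin68°·3.2 − 1100·2.8 = 0 → T = 3080/(3.2·0.927184) = 1038.09 ≈ 1038 N.
ΣF_x = 0: A_x − T·cos68° = 0 → A_x = 1038.09 × 0.374607 = 388.9 N.
ΣF_y = 0: A_y + T·sin68° − 1100 = 0 → A_y = 1100 − 1038.09 × 0.927184 = 137.5 N.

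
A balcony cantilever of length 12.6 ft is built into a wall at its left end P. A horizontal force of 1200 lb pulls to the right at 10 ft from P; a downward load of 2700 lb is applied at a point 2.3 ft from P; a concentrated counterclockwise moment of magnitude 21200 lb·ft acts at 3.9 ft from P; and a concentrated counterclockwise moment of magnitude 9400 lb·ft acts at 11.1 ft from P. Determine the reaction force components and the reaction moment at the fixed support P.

ΣF_x = 0: P_x + 1200 = 0 → P_x = -1200 lb.
ΣF_y = 0: P_y − 2700 = 0 → P_y = 2700 lb.
ΣM about P: M_P − 2700·2.3 + 21200 + 9400 = 0 → M_P = -24390 lb·ft.

P_x = -1200 lb, P_y = 2700 lb, M_P = -24390 lb·ft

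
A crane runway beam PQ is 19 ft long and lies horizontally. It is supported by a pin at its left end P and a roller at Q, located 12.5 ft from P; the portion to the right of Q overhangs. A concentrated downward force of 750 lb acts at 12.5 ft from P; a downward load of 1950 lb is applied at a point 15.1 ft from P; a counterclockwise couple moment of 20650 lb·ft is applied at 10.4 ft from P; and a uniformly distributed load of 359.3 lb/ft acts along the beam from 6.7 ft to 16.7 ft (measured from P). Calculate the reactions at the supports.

Resultant of the distributed load: 359.3 × 10 = 3593 lb at 11.7 ft from P.
Moments about P: Q_y·12.5 − 750·12.5 − 1950·15.1 + 20650 − (359.3·10)·11.7 = 0 → Q_y = 60208.1/12.5 = 4816.65 ≈ 4817 lb.
ΣF_y = 0: P_y + 4816.65 − 750 − 1950 − 359.3·10 = 0 → P_y = 1476 lb.
ΣF_x = 0: no horizontal applied forces, so P_x = 0.

P_x = 0, P_y = 1476 lb, Q_y = 4817 lb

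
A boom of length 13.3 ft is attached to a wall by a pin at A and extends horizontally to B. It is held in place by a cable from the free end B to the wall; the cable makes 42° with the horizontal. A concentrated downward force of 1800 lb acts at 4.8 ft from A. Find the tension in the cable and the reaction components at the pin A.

T = 970.8 lb, A_x = 721.5 lb, A_y = 1150 lb

ΣM about A: T·sin42°·13.3 − 1800·4.8 = 0 → T = 8640/(13.3·0.669131) = 970.847 ≈ 970.8 lb.
ΣF_x = 0: A_x − T·cos42° = 0 → A_x = 970.847 × 0.743145 = 721.5 lb.
ΣF_y = 0: A_y + T·sin42° − 1800 = 0 → A_y = 1800 − 970.847 × 0.669131 = 1150 lb.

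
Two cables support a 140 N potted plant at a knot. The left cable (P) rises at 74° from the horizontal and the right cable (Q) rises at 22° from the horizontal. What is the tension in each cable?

ΣF_x = 0: −T_P·cos74° + T_Q·cos22° = 0 → T_Q = 0.297284·T_P.
ΣF_y = 0: T_P·sin74° + T_Q·sin22° = 140.
Substitute: T_P·(0.961262 + 0.297284·0.374607) = 140 → T_P = 130.521 ≈ 130.5 N.
Then T_Q = 0.297284 × 130.521 = 38.80 N.

T_P = 130.5 N, T_Q = 38.80 N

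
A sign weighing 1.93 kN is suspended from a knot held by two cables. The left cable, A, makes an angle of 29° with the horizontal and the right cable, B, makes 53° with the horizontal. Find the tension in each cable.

ΣF_x = 0: −T_A·cos29° + T_B·cos53° = 0 → T_B = 1.4533·T_A.
ΣF_y = 0: T_A·sin29° + T_B·sin53° = 1.93.
Substitute: T_A·(0.48481 + 1.4533·0.798636) = 1.93 → T_A = 1.17292 ≈ 1.173 kN.
Then T_B = 1.4533 × 1.17292 = 1.705 kN.

T_A = 1.173 kN, T_B = 1.705 kN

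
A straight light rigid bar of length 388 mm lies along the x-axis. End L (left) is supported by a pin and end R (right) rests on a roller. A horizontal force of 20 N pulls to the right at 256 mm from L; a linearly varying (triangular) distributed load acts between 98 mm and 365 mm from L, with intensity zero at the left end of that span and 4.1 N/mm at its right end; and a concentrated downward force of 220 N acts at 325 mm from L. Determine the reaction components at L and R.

L_x = -20.00 N, L_y = 193.7 N, R_y = 573.6 N

Resultant of the triangular load: ½ × 4.1 × 267 = 547.35 N, acting at 276 mm from L (one-third of the span from the peak).
Moments about L: R_y·388 − (½·4.1·267)·276 − 220·325 = 0 → R_y = 222568.6/388 = 573.63 ≈ 573.6 N.
ΣF_y = 0: L_y + 573.63 − ½·4.1·267 − 220 = 0 → L_y = 193.7 N.
ΣF_x = 0: L_x + 20 = 0 → L_x = -20.00 N.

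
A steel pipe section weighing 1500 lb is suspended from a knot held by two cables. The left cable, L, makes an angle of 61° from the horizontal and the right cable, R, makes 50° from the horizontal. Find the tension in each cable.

T_L = 1033 lb, T_R = 779.0 lb

ΣF_x = 0: −T_L·cos61° + T_R·cos50° = 0 → T_R = 0.75423·T_L.
ΣF_y = 0: T_L·sin61° + T_R·sin50° = 1500.
Substitute: T_L·(0.87462 + 0.75423·0.766044) = 1500 → T_L = 1032.78 ≈ 1033 lb.
Then T_R = 0.75423 × 1032.78 = 779.0 lb.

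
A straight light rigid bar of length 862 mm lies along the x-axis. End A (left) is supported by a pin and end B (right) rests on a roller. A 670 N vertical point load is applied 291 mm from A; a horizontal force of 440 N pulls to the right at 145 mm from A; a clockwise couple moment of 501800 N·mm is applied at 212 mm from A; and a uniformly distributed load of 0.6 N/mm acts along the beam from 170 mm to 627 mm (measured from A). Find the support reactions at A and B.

A_x = -440.0 N, A_y = 9.120 N, B_y = 935.1 N

Resultant of the distributed load: 0.6 × 457 = 274.2 N at 398.5 mm from A.
ΣM about A: B_y·862 − 670·291 − 501800 − (0.6·457)·398.5 = 0 → B_y = 806038.7/862 = 935.08 ≈ 935.1 N.
ΣF_y = 0: A_y + 935.08 − 670 − 0.6·457 = 0 → A_y = 9.120 N.
ΣF_x = 0: A_x + 440 = 0 → A_x = -440.0 N.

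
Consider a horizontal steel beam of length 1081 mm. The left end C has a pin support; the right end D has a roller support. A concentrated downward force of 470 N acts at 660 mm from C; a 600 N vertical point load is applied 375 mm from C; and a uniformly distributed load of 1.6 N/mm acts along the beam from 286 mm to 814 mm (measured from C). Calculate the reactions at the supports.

C_x = 0, C_y = 989.9 N, D_y = 924.9 N

Resultant of the distributed load: 1.6 × 528 = 844.8 N at 550 mm from C.
Moments about C: D_y·1081 − 470·660 − 600·375 − (1.6·528)·550 = 0 → D_y = 999840/1081 = 924.921 ≈ 924.9 N.
ΣF_y = 0: C_y + 924.921 − 470 − 600 − 1.6·528 = 0 → C_y = 989.9 N.
ΣF_x = 0: no horizontal applied forces, so C_x = 0.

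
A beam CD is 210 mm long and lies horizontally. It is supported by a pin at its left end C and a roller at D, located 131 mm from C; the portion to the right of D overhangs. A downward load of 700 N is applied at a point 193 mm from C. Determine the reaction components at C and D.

Moments about C: D_y·131 − 700·193 = 0 → D_y = 135100/131 = 1031.3 ≈ 1031 N.
ΣF_y = 0: C_y + 1031.3 − 700 = 0 → C_y = -331.3 N.
ΣF_x = 0: no horizontal applied forces, so C_x = 0.

C_x = 0, C_y = -331.3 N, D_y = 1031 N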